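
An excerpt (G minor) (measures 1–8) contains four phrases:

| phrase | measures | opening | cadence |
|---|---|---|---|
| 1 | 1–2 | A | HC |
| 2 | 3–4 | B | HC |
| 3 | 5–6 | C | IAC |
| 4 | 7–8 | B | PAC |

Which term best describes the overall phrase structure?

contrasting double period

Four phrases in two halves: the first half (bars 1-4) ends with a half cadence, the second (measures 5–8) with a perfect authentic cadence — a large antecedent–consequent pair, i.e. a double period.
Phrase 3 begins with different material from phrase 1, making it contrasting.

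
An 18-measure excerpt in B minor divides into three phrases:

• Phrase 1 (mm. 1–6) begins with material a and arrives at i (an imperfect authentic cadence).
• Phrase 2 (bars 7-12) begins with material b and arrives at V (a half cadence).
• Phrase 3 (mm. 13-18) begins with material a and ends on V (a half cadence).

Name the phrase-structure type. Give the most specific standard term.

phrase group

The final phrase closes with a half cadence, which is not stronger than the preceding half cadence; the 3 phrases lack an overall antecedent–consequent design and so form a phrase group.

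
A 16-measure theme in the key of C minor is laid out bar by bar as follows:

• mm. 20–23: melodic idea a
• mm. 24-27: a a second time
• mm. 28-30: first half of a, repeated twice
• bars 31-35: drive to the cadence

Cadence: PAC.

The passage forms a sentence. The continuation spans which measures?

measures 28–35

After the presentation (mm. 20–27), the continuation covers the fragmentation through the cadence: bars 28–35.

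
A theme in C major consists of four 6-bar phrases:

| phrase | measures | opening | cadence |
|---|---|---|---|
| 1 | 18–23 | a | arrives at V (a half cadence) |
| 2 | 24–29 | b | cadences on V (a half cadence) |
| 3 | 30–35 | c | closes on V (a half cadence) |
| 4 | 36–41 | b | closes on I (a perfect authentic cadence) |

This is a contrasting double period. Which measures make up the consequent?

In a double period the first pair of phrases (ending half cadence) is the large antecedent and the second pair (ending perfect authentic cadence) is the large consequent; the consequent is measures 30–41.

measures 30–41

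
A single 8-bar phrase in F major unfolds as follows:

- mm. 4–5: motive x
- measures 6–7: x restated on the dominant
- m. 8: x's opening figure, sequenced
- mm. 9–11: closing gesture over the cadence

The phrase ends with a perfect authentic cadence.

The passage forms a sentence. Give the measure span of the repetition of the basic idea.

measures 6–7

The presentation of a sentence is the basic idea (mm. 4-5) plus its repetition (bars 6–7); the repetition of the basic idea is therefore bars 6–7.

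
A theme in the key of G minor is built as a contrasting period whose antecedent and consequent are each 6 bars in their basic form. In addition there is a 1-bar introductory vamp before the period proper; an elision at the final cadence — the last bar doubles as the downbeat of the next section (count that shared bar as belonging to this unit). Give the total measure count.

Basic contrasting period: 6 + 6 = 12 bars.
12 (basic form) + 1 (introduction) = 13.
The elision shares a bar with the next section but does not change this unit's count.

13 measures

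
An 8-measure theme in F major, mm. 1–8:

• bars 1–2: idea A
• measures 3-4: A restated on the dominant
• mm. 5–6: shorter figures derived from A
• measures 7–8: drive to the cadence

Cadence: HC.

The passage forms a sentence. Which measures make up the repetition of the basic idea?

The presentation of a sentence is the basic idea (mm. 1-2) plus its repetition (mm. 3–4); the repetition of the basic idea is therefore bars 3-4.

measures 3–4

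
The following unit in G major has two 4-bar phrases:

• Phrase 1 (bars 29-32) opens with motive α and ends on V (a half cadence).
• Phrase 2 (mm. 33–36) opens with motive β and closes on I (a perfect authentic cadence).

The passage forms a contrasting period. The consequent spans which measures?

The antecedent is the phrase ending with the weaker cadence (half cadence, phrase 1) and the consequent the one ending more conclusively (perfect authentic cadence, phrase 2); the consequent is mm. 33–36.

measures 33–36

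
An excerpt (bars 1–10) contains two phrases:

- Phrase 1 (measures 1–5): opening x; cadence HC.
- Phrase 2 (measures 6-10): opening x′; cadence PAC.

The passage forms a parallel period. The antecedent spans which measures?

measures 1–5

The antecedent is the phrase ending with the weaker cadence (half cadence, phrase 1) and the consequent the one ending more conclusively (perfect authentic cadence, phrase 2); the antecedent is measures 1–5.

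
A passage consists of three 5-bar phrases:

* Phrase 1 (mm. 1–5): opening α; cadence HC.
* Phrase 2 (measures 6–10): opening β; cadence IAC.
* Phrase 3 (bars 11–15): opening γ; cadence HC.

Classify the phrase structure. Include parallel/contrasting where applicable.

The final phrase closes with a half cadence, which is not stronger than the preceding imperfect authentic cadence; the 3 phrases lack an overall antecedent–consequent design and so form a phrase group.

phrase group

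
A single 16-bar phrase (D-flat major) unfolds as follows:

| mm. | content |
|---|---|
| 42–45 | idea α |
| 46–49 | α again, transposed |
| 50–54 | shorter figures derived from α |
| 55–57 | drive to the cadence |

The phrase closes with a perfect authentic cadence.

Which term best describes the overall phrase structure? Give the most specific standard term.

sentence

Basic idea (mm. 42–45) + its repetition (mm. 46–49) form the presentation; fragmentation and cadence (mm. 50-57) form the continuation — the 16-bar whole is a sentence.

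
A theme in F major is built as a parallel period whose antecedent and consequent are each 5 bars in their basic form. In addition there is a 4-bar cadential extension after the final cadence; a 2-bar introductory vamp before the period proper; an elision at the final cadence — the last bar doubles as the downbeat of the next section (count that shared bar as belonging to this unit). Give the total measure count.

Basic parallel period: 5 + 5 = 10 bars.
10 (basic form) + 4 (cadential extension) + 2 (introduction) = 16.
The elision shares a bar with the next section but does not change this unit's count.

16 measures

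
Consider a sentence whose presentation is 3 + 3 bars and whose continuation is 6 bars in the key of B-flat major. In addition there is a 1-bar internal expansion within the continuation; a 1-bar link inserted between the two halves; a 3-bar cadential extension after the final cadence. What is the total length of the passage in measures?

Basic sentence: 3 + 3 + 6 = 12 bars.
12 (basic form) + 1 (internal expansion) + 1 (link) + 3 (cadential extension) = 17.

17 measures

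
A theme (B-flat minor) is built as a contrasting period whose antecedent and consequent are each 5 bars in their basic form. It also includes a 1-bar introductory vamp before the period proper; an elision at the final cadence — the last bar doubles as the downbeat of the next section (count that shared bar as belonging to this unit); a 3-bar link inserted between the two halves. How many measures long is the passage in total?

14 measures

Basic contrasting period: 5 + 5 = 10 bars.
10 (basic form) + 1 (introduction) + 3 (link) = 14.
The elision shares a bar with the next section but does not change this unit's count.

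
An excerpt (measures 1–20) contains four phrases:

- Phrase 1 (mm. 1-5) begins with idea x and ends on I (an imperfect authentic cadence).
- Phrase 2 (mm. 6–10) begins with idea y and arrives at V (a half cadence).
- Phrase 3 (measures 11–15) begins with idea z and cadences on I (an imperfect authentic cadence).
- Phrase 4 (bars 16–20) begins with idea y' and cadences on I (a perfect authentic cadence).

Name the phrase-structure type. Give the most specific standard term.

Four phrases in two halves: the first half (mm. 1–10) ends with a half cadence, the second (bars 11-20) with a perfect authentic cadence — a large antecedent–consequent pair, i.e. a double period.
Phrase 3 begins with different material from phrase 1, making it contrasting.

contrasting double period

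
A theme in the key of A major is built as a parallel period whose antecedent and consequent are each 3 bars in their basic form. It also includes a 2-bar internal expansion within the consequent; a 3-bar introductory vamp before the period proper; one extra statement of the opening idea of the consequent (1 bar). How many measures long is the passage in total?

12 measures

Basic parallel period: 3 + 3 = 6 bars.
6 (basic form) + 2 (internal expansion) + 3 (introduction) + 1 (extra statement) = 12.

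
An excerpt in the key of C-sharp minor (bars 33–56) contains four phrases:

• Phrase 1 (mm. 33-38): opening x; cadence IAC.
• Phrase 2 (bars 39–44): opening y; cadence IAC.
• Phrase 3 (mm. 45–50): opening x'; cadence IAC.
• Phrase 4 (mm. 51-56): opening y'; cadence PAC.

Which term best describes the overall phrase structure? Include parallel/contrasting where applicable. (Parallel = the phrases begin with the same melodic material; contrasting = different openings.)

parallel double period

Four phrases in two halves: the first half (bars 33-44) ends with an imperfect authentic cadence, the second (bars 45-56) with a perfect authentic cadence — a large antecedent–consequent pair, i.e. a double period.
Phrase 3 begins with the same material as phrase 1, making it parallel.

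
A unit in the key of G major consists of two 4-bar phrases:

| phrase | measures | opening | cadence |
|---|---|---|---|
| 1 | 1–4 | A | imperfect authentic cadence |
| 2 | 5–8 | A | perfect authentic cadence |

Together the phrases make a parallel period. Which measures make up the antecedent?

The phrase ending with the weaker cadence (imperfect authentic cadence) is the antecedent; the one ending more conclusively (perfect authentic cadence) is the consequent. The antecedent is measures 1–4.

measures 1–4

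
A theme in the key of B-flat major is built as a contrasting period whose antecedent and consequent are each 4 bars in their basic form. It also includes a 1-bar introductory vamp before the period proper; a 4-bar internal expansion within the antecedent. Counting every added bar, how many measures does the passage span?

13 measures

Basic contrasting period: 4 + 4 = 8 bars.
8 (basic form) + 1 (introduction) + 4 (internal expansion) = 13.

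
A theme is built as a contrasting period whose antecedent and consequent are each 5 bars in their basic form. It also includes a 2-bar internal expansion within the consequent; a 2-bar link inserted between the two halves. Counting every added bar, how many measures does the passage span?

Basic contrasting period: 5 + 5 = 10 bars.
10 (basic form) + 2 (internal expansion) + 2 (link) = 14.

14 measures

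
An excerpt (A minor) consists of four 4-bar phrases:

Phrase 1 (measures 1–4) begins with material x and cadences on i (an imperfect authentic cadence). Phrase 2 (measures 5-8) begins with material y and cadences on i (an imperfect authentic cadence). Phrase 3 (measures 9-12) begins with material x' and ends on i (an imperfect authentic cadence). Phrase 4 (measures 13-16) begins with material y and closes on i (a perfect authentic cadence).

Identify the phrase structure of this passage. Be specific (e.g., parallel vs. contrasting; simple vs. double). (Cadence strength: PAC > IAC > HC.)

parallel double period

Four phrases in two halves: the first half (measures 1–8) ends with an imperfect authentic cadence, the second (mm. 9–16) with a perfect authentic cadence — a large antecedent–consequent pair, i.e. a double period.
Phrase 3 begins with the same material as phrase 1, making it parallel.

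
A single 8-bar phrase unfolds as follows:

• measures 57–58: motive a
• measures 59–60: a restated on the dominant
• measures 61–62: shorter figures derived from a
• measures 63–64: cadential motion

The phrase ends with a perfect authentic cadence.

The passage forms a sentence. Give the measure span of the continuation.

measures 61–64

After the presentation (measures 57–60), the continuation covers the fragmentation through the cadence: mm. 61–64.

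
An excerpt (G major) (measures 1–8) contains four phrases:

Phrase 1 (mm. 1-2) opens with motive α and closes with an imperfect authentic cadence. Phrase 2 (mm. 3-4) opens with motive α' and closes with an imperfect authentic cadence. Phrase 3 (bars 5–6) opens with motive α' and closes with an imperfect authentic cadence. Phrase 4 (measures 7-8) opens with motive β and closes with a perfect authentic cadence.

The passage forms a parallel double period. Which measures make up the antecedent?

measures 1–4

In a double period the first pair of phrases (ending imperfect authentic cadence) is the large antecedent and the second pair (ending perfect authentic cadence) is the large consequent; the antecedent is measures 1–4.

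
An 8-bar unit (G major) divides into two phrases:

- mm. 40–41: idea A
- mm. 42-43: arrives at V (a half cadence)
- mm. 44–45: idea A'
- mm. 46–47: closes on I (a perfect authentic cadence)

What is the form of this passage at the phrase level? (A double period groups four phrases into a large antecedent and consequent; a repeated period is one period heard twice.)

parallel period

Phrase 1 ends with a half cadence (weaker) and phrase 2 with a perfect authentic cadence (stronger): antecedent + consequent = a period.
The two phrases open with the same material (A / A'), so the period is parallel.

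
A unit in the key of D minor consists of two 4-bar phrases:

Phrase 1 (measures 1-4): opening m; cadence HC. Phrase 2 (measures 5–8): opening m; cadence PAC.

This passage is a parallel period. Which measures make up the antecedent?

measures 1–4

The antecedent is the phrase ending with the weaker cadence (half cadence, phrase 1) and the consequent the one ending more conclusively (perfect authentic cadence, phrase 2); the antecedent is mm. 1–4.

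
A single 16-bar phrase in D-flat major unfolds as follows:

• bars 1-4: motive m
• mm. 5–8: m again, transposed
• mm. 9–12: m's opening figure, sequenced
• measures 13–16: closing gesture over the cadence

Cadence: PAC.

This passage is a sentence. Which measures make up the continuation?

measures 9–16

After the presentation (bars 1–8), the continuation covers the fragmentation through the cadence: bars 9–16.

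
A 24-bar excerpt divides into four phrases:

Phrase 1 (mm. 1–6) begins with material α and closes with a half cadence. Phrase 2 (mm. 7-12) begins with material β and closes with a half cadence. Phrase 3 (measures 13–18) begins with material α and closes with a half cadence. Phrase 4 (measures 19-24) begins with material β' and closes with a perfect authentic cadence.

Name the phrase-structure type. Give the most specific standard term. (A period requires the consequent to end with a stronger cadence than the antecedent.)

parallel double period

Four phrases in two halves: the first half (mm. 1-12) ends with a half cadence, the second (measures 13–24) with a perfect authentic cadence — a large antecedent–consequent pair, i.e. a double period.
Phrase 3 begins with the same material as phrase 1, making it parallel.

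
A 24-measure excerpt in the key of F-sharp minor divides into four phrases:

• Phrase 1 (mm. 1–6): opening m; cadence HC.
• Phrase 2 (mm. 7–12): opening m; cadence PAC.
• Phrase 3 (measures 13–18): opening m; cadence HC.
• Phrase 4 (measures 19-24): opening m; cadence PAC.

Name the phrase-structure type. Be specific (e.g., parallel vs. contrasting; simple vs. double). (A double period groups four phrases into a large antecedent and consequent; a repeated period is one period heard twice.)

repeated period

The cadence pattern HC–PAC–HC–PAC is weak–strong twice, and phrases 3–4 restate phrases 1–2: a period heard twice, not a double period (which would end weakly at phrase 2).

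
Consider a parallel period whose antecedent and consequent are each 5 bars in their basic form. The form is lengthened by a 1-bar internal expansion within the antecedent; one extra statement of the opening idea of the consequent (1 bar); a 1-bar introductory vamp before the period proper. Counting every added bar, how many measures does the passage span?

Basic parallel period: 5 + 5 = 10 bars.
10 (basic form) + 1 (internal expansion) + 1 (extra statement) + 1 (introduction) = 13.

13 measures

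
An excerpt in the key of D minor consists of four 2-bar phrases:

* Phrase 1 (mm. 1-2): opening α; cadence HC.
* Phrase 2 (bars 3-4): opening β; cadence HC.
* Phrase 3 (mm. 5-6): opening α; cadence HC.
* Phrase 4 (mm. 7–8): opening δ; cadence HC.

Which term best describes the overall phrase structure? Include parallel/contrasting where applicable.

phrase group

Phrase 4 ends with a half cadence, no stronger than phrase 2's half cadence, so the four phrases do not form a double period; nor do phrases 3–4 duplicate 1–2, so it is not a repeated period. With no phrase reaching a conclusive cadence, the passage is a phrase group.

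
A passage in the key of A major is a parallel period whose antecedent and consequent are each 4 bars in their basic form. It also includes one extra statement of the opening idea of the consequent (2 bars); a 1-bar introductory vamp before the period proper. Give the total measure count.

11 measures

Basic parallel period: 4 + 4 = 8 bars.
8 (basic form) + 2 (extra statement) + 1 (introduction) = 11.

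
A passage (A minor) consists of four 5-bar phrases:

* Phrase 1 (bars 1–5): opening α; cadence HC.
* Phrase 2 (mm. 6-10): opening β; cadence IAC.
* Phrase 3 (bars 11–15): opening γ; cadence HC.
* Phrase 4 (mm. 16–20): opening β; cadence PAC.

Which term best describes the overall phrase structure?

contrasting double period

Four phrases in two halves: the first half (measures 1-10) ends with an imperfect authentic cadence, the second (bars 11–20) with a perfect authentic cadence — a large antecedent–consequent pair, i.e. a double period.
Phrase 3 begins with different material from phrase 1, making it contrasting.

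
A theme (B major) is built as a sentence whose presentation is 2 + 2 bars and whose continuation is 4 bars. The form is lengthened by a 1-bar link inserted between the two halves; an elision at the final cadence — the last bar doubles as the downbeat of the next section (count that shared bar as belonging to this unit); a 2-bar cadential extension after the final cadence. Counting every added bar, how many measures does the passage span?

Basic sentence: 2 + 2 + 4 = 8 bars.
8 (basic form) + 1 (link) + 2 (cadential extension) = 11.
The elision shares a bar with the next section but does not change this unit's count.

11 measures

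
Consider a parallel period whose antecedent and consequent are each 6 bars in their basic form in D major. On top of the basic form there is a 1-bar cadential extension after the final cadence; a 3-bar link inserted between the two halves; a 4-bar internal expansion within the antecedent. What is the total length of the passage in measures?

Basic parallel period: 6 + 6 = 12 bars.
12 (basic form) + 1 (cadential extension) + 3 (link) + 4 (internal expansion) = 20.

20 measures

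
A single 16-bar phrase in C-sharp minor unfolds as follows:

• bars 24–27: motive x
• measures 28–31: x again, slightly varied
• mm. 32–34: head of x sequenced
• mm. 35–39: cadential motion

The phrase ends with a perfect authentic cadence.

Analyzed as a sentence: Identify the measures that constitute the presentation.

measures 24–31

The presentation of a sentence is the basic idea (measures 24–27) plus its repetition (bars 28–31); the presentation is therefore bars 24-31.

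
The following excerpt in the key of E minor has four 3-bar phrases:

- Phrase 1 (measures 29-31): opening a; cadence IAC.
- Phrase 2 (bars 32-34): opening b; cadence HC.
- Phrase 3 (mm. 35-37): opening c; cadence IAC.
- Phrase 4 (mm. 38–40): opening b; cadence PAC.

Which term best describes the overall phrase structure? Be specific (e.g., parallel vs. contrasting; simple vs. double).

contrasting double period

Four phrases in two halves: the first half (mm. 29–34) ends with a half cadence, the second (mm. 35–40) with a perfect authentic cadence — a large antecedent–consequent pair, i.e. a double period.
Phrase 3 begins with different material from phrase 1, making it contrasting.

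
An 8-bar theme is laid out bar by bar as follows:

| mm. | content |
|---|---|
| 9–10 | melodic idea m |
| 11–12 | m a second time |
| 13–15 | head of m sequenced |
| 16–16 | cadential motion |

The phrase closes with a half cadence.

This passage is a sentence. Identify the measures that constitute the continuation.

After the presentation (bars 9-12), the continuation covers the fragmentation through the cadence: bars 13-16.

measures 13–16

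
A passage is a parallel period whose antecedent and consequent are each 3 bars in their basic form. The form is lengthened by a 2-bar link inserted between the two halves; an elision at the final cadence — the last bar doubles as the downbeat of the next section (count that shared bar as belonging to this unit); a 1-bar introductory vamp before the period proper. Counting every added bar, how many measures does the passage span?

Basic parallel period: 3 + 3 = 6 bars.
6 (basic form) + 2 (link) + 1 (introduction) = 9.
The elision shares a bar with the next section but does not change this unit's count.

9 measures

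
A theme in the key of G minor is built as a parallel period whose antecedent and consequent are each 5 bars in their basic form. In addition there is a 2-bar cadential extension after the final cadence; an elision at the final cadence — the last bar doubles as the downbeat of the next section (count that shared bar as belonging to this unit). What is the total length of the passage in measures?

Basic parallel period: 5 + 5 = 10 bars.
10 (basic form) + 2 (cadential extension) = 12.
The elision shares a bar with the next section but does not change this unit's count.

12 measures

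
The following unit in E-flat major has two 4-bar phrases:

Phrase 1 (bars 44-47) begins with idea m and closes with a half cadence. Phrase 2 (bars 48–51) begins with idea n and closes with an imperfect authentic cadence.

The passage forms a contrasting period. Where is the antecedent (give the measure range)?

measures 44–47

The antecedent is the phrase ending with the weaker cadence (half cadence, phrase 1) and the consequent the one ending more conclusively (imperfect authentic cadence, phrase 2); the antecedent is bars 44–47.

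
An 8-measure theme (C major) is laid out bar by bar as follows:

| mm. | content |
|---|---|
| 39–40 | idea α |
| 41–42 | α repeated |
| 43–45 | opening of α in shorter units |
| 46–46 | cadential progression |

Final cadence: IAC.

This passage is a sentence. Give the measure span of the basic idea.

measures 39–40

The presentation of a sentence is the basic idea (mm. 39-40) plus its repetition (bars 41–42); the basic idea is therefore measures 39-40.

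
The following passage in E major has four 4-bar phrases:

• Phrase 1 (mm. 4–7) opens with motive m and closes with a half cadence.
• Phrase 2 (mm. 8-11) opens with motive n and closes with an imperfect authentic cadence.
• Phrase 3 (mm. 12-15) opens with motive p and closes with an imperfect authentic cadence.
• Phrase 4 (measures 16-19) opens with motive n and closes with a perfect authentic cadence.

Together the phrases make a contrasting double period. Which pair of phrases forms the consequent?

phrases 3 and 4

In a double period the first pair of phrases (ending imperfect authentic cadence) is the large antecedent and the second pair (ending perfect authentic cadence) is the large consequent; the consequent is phrases 3 and 4.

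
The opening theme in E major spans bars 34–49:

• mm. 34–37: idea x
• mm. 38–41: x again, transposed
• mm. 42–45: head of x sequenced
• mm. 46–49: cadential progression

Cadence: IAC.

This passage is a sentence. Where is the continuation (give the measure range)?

After the presentation (mm. 34–41), the continuation covers the fragmentation through the cadence: mm. 42–49.

measures 42–49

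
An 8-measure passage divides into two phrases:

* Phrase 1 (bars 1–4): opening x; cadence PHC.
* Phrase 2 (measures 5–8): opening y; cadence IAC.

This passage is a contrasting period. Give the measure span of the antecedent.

measures 1–4

The antecedent is the phrase ending with the weaker cadence (Phrygian half cadence, phrase 1) and the consequent the one ending more conclusively (imperfect authentic cadence, phrase 2); the antecedent is mm. 1–4.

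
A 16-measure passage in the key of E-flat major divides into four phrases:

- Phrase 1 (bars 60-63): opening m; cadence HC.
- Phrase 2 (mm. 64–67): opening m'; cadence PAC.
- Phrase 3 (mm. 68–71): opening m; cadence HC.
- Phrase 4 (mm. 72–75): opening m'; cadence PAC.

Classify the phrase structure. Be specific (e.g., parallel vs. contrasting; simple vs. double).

repeated period

The cadence pattern HC–PAC–HC–PAC is weak–strong twice, and phrases 3–4 restate phrases 1–2: a period heard twice, not a double period (which would end weakly at phrase 2).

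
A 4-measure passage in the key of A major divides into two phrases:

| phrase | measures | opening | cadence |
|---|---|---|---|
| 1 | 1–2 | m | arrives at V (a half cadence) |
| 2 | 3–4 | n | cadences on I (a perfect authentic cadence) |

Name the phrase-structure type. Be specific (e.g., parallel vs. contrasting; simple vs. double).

contrasting period

Phrase 1 ends with a half cadence (weaker) and phrase 2 with a perfect authentic cadence (stronger): antecedent + consequent = a period.
The two phrases open with different material (m / n), so the period is contrasting.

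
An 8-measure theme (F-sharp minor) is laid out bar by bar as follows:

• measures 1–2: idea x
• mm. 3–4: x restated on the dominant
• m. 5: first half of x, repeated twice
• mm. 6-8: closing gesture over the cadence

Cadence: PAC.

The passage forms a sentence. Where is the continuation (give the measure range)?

measures 5–8

After the presentation (bars 1–4), the continuation covers the fragmentation through the cadence: mm. 5–8.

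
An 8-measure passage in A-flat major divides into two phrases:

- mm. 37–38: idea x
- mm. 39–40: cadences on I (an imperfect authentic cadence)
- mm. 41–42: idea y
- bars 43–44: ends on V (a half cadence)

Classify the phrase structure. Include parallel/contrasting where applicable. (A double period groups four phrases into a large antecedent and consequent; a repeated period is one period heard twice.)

phrase group

The second phrase closes with a half cadence, which is not stronger than the first phrase's imperfect authentic cadence; without a weak→strong cadential pair there is no antecedent–consequent relationship, so this is a phrase group rather than a period.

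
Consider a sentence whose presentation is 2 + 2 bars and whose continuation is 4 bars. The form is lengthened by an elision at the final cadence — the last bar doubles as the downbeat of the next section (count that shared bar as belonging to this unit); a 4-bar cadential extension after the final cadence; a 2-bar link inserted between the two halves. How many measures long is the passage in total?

14 measures

Basic sentence: 2 + 2 + 4 = 8 bars.
8 (basic form) + 4 (cadential extension) + 2 (link) = 14.
The elision shares a bar with the next section but does not change this unit's count.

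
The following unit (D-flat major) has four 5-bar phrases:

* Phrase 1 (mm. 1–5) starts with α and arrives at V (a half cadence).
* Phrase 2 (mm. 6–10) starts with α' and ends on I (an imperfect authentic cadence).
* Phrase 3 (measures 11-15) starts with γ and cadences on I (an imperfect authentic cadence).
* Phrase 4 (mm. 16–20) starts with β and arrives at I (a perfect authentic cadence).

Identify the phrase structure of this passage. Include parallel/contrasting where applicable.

contrasting double period

Four phrases in two halves: the first half (measures 1–10) ends with an imperfect authentic cadence, the second (bars 11–20) with a perfect authentic cadence — a large antecedent–consequent pair, i.e. a double period.
Phrase 3 begins with different material from phrase 1, making it contrasting.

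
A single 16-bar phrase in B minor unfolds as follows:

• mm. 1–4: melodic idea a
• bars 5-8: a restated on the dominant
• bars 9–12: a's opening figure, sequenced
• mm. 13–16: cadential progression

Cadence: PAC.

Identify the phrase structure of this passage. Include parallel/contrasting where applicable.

sentence

Basic idea (mm. 1–4) + its repetition (bars 5–8) form the presentation; fragmentation and cadence (measures 9–16) form the continuation — the 16-bar whole is a sentence.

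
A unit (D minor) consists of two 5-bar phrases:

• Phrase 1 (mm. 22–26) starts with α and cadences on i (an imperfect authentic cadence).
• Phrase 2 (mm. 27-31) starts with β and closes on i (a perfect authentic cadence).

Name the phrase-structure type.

Phrase 1 ends with an imperfect authentic cadence (weaker) and phrase 2 with a perfect authentic cadence (stronger): antecedent + consequent = a period.
The two phrases open with different material (α / β), so the period is contrasting.

contrasting period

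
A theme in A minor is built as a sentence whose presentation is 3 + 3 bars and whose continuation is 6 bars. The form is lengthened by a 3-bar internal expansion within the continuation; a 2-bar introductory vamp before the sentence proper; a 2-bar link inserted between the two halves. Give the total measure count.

Basic sentence: 3 + 3 + 6 = 12 bars.
12 (basic form) + 3 (internal expansion) + 2 (introduction) + 2 (link) = 19.

19 measures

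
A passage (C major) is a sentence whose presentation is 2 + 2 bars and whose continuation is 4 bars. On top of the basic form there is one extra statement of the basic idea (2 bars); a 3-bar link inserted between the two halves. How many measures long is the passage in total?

13 measures

Basic sentence: 2 + 2 + 4 = 8 bars.
8 (basic form) + 2 (extra statement) + 3 (link) = 13.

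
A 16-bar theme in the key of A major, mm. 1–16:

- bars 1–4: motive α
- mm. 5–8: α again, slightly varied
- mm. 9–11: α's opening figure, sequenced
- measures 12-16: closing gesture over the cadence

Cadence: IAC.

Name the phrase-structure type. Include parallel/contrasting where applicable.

sentence

Basic idea (mm. 1–4) + its repetition (bars 5–8) form the presentation; fragmentation and cadence (mm. 9–16) form the continuation — the 16-bar whole is a sentence.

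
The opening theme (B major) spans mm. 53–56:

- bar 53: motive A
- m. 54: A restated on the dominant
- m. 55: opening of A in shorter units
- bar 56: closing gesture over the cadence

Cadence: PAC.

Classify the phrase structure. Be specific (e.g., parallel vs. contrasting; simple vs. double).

Basic idea (measure 53) + its repetition (bar 54) form the presentation; fragmentation and cadence (mm. 55–56) form the continuation — the 4-bar whole is a sentence.

sentence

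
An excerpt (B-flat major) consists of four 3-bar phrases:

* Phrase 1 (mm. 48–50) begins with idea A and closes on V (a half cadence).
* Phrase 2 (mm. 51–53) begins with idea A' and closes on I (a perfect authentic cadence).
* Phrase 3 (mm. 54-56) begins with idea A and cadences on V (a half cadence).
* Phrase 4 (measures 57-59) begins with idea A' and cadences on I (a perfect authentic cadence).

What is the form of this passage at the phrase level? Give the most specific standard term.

The cadence pattern HC–PAC–HC–PAC is weak–strong twice, and phrases 3–4 restate phrases 1–2: a period heard twice, not a double period (which would end weakly at phrase 2).

repeated period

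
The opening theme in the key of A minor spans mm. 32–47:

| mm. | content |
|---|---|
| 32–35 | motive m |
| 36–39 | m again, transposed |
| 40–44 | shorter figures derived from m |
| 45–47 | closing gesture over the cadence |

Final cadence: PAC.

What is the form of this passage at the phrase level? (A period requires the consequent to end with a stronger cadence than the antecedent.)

sentence

Basic idea (mm. 32–35) + its repetition (measures 36-39) form the presentation; fragmentation and cadence (bars 40–47) form the continuation — the 16-bar whole is a sentence.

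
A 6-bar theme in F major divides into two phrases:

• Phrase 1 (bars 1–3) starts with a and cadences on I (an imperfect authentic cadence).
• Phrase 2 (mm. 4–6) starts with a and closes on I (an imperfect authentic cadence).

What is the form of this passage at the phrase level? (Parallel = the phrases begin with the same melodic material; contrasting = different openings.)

repeated phrase

Both phrases have the same opening (a) and the same cadence (imperfect authentic cadence): the second is a restatement, not a consequent, so this is a repeated phrase rather than a period.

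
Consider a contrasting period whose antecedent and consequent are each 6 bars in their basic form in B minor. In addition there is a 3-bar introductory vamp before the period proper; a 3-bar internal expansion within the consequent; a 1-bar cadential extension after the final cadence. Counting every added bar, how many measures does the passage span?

Basic contrasting period: 6 + 6 = 12 bars.
12 (basic form) + 3 (introduction) + 3 (internal expansion) + 1 (cadential extension) = 19.

19 measures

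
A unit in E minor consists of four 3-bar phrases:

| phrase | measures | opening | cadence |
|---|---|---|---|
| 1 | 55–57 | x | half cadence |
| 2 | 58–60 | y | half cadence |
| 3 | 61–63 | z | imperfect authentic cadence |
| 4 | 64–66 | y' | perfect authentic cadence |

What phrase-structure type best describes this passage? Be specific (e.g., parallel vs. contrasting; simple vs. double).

contrasting double period

Four phrases in two halves: the first half (mm. 55–60) ends with a half cadence, the second (mm. 61-66) with a perfect authentic cadence — a large antecedent–consequent pair, i.e. a double period.
Phrase 3 begins with different material from phrase 1, making it contrasting.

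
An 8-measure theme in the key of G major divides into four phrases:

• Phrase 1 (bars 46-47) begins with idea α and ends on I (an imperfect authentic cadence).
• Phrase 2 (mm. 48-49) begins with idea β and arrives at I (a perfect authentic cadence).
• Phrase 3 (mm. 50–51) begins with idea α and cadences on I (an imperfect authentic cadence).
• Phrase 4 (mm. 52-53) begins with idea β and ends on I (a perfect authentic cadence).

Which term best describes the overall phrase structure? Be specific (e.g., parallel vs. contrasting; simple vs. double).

The cadence pattern IAC–PAC–IAC–PAC is weak–strong twice, and phrases 3–4 restate phrases 1–2: a period heard twice, not a double period (which would end weakly at phrase 2).

repeated period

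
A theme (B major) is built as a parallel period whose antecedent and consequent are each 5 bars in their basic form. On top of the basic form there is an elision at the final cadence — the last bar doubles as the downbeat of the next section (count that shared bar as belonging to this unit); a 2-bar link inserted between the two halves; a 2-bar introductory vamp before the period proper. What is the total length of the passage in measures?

14 measures

Basic parallel period: 5 + 5 = 10 bars.
10 (basic form) + 2 (link) + 2 (introduction) = 14.
The elision shares a bar with the next section but does not change this unit's count.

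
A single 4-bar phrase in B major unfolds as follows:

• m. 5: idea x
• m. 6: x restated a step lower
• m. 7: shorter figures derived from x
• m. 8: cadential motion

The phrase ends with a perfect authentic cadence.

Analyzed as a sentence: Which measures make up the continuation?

measures 7–8

After the presentation (mm. 5–6), the continuation covers the fragmentation through the cadence: measures 7–8.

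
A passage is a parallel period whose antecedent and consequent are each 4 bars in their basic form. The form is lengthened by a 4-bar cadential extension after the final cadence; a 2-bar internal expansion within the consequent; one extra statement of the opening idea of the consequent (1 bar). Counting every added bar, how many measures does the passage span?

15 measures

Basic parallel period: 4 + 4 = 8 bars.
8 (basic form) + 4 (cadential extension) + 2 (internal expansion) + 1 (extra statement) = 15.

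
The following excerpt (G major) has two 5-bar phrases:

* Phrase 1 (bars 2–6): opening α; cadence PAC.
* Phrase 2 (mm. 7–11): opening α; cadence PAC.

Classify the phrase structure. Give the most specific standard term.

repeated phrase

Both phrases have the same opening (α) and the same cadence (perfect authentic cadence): the second is a restatement, not a consequent, so this is a repeated phrase rather than a period.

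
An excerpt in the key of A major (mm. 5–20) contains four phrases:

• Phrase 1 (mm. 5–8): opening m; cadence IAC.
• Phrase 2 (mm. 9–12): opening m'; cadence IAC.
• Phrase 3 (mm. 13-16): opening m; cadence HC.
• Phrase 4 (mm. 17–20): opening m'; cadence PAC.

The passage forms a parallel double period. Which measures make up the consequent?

In a double period the four phrases pair into a large antecedent (phrases 1–2, ending imperfect authentic cadence) and a large consequent (phrases 3–4, ending perfect authentic cadence). The consequent spans bars 13–20.

measures 13–20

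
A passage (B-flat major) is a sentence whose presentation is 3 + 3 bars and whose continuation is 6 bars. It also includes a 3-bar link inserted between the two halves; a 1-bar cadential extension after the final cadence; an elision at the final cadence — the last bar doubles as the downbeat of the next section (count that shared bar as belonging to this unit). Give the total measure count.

Basic sentence: 3 + 3 + 6 = 12 bars.
12 (basic form) + 3 (link) + 1 (cadential extension) = 16.
The elision shares a bar with the next section but does not change this unit's count.

16 measures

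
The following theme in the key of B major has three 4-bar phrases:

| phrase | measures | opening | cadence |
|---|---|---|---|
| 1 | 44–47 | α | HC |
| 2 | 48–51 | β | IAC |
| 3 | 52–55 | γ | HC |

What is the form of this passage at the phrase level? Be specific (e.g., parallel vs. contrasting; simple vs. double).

The final phrase closes with a half cadence, which is not stronger than the preceding imperfect authentic cadence; the 3 phrases lack an overall antecedent–consequent design and so form a phrase group.

phrase group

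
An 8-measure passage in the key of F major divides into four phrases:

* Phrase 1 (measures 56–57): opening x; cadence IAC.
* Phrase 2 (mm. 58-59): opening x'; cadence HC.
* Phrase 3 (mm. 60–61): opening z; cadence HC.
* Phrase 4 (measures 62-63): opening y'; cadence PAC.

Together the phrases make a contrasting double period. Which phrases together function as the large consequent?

In a double period the first pair of phrases (ending half cadence) is the large antecedent and the second pair (ending perfect authentic cadence) is the large consequent; the consequent is phrases 3 and 4.

phrases 3 and 4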